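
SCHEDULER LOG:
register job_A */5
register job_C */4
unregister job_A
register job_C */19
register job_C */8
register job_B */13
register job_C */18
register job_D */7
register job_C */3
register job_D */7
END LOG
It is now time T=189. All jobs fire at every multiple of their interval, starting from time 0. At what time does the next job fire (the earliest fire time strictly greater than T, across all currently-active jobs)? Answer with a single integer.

Op 1: register job_A */5 -> active={job_A:*/5}
Op 2: register job_C */4 -> active={job_A:*/5, job_C:*/4}
Op 3: unregister job_A -> active={job_C:*/4}
Op 4: register job_C */19 -> active={job_C:*/19}
Op 5: register job_C */8 -> active={job_C:*/8}
Op 6: register job_B */13 -> active={job_B:*/13, job_C:*/8}
Op 7: register job_C */18 -> active={job_B:*/13, job_C:*/18}
Op 8: register job_D */7 -> active={job_B:*/13, job_C:*/18, job_D:*/7}
Op 9: register job_C */3 -> active={job_B:*/13, job_C:*/3, job_D:*/7}
Op 10: register job_D */7 -> active={job_B:*/13, job_C:*/3, job_D:*/7}
  job_B: interval 13, next fire after T=189 is 195
  job_C: interval 3, next fire after T=189 is 192
  job_D: interval 7, next fire after T=189 is 196
Earliest fire time = 192 (job job_C)

Answer: 192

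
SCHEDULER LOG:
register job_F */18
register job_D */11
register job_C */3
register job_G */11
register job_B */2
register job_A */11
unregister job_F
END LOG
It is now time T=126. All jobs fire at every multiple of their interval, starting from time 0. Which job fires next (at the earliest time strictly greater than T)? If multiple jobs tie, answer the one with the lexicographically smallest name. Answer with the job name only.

Op 1: register job_F */18 -> active={job_F:*/18}
Op 2: register job_D */11 -> active={job_D:*/11, job_F:*/18}
Op 3: register job_C */3 -> active={job_C:*/3, job_D:*/11, job_F:*/18}
Op 4: register job_G */11 -> active={job_C:*/3, job_D:*/11, job_F:*/18, job_G:*/11}
Op 5: register job_B */2 -> active={job_B:*/2, job_C:*/3, job_D:*/11, job_F:*/18, job_G:*/11}
Op 6: register job_A */11 -> active={job_A:*/11, job_B:*/2, job_C:*/3, job_D:*/11, job_F:*/18, job_G:*/11}
Op 7: unregister job_F -> active={job_A:*/11, job_B:*/2, job_C:*/3, job_D:*/11, job_G:*/11}
  job_A: interval 11, next fire after T=126 is 132
  job_B: interval 2, next fire after T=126 is 128
  job_C: interval 3, next fire after T=126 is 129
  job_D: interval 11, next fire after T=126 is 132
  job_G: interval 11, next fire after T=126 is 132
Earliest = 128, winner (lex tiebreak) = job_B

Answer: job_B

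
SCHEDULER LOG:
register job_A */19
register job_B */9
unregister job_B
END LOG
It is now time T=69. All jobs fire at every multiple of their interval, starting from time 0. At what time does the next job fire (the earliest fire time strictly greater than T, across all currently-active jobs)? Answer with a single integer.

Op 1: register job_A */19 -> active={job_A:*/19}
Op 2: register job_B */9 -> active={job_A:*/19, job_B:*/9}
Op 3: unregister job_B -> active={job_A:*/19}
  job_A: interval 19, next fire after T=69 is 76
Earliest fire time = 76 (job job_A)

Answer: 76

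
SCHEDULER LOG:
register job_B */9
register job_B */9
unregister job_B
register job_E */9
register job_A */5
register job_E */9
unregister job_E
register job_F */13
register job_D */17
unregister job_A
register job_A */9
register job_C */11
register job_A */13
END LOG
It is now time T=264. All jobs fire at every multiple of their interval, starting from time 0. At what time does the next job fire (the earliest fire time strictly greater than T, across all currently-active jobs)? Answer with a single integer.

Answer: 272

Derivation:
Op 1: register job_B */9 -> active={job_B:*/9}
Op 2: register job_B */9 -> active={job_B:*/9}
Op 3: unregister job_B -> active={}
Op 4: register job_E */9 -> active={job_E:*/9}
Op 5: register job_A */5 -> active={job_A:*/5, job_E:*/9}
Op 6: register job_E */9 -> active={job_A:*/5, job_E:*/9}
Op 7: unregister job_E -> active={job_A:*/5}
Op 8: register job_F */13 -> active={job_A:*/5, job_F:*/13}
Op 9: register job_D */17 -> active={job_A:*/5, job_D:*/17, job_F:*/13}
Op 10: unregister job_A -> active={job_D:*/17, job_F:*/13}
Op 11: register job_A */9 -> active={job_A:*/9, job_D:*/17, job_F:*/13}
Op 12: register job_C */11 -> active={job_A:*/9, job_C:*/11, job_D:*/17, job_F:*/13}
Op 13: register job_A */13 -> active={job_A:*/13, job_C:*/11, job_D:*/17, job_F:*/13}
  job_A: interval 13, next fire after T=264 is 273
  job_C: interval 11, next fire after T=264 is 275
  job_D: interval 17, next fire after T=264 is 272
  job_F: interval 13, next fire after T=264 is 273
Earliest fire time = 272 (job job_D)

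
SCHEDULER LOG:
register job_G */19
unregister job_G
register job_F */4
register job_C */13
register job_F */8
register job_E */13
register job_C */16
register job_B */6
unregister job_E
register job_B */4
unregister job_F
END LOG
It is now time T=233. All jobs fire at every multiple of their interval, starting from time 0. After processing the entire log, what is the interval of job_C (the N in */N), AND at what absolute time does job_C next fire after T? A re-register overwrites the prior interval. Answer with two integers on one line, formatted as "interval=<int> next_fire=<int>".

Op 1: register job_G */19 -> active={job_G:*/19}
Op 2: unregister job_G -> active={}
Op 3: register job_F */4 -> active={job_F:*/4}
Op 4: register job_C */13 -> active={job_C:*/13, job_F:*/4}
Op 5: register job_F */8 -> active={job_C:*/13, job_F:*/8}
Op 6: register job_E */13 -> active={job_C:*/13, job_E:*/13, job_F:*/8}
Op 7: register job_C */16 -> active={job_C:*/16, job_E:*/13, job_F:*/8}
Op 8: register job_B */6 -> active={job_B:*/6, job_C:*/16, job_E:*/13, job_F:*/8}
Op 9: unregister job_E -> active={job_B:*/6, job_C:*/16, job_F:*/8}
Op 10: register job_B */4 -> active={job_B:*/4, job_C:*/16, job_F:*/8}
Op 11: unregister job_F -> active={job_B:*/4, job_C:*/16}
Final interval of job_C = 16
Next fire of job_C after T=233: (233//16+1)*16 = 240

Answer: interval=16 next_fire=240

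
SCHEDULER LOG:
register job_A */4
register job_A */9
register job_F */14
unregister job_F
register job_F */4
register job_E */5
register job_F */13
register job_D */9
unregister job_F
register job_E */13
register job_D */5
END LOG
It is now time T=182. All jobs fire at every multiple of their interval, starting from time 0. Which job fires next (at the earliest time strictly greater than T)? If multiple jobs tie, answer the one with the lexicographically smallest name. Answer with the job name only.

Op 1: register job_A */4 -> active={job_A:*/4}
Op 2: register job_A */9 -> active={job_A:*/9}
Op 3: register job_F */14 -> active={job_A:*/9, job_F:*/14}
Op 4: unregister job_F -> active={job_A:*/9}
Op 5: register job_F */4 -> active={job_A:*/9, job_F:*/4}
Op 6: register job_E */5 -> active={job_A:*/9, job_E:*/5, job_F:*/4}
Op 7: register job_F */13 -> active={job_A:*/9, job_E:*/5, job_F:*/13}
Op 8: register job_D */9 -> active={job_A:*/9, job_D:*/9, job_E:*/5, job_F:*/13}
Op 9: unregister job_F -> active={job_A:*/9, job_D:*/9, job_E:*/5}
Op 10: register job_E */13 -> active={job_A:*/9, job_D:*/9, job_E:*/13}
Op 11: register job_D */5 -> active={job_A:*/9, job_D:*/5, job_E:*/13}
  job_A: interval 9, next fire after T=182 is 189
  job_D: interval 5, next fire after T=182 is 185
  job_E: interval 13, next fire after T=182 is 195
Earliest = 185, winner (lex tiebreak) = job_D

Answer: job_D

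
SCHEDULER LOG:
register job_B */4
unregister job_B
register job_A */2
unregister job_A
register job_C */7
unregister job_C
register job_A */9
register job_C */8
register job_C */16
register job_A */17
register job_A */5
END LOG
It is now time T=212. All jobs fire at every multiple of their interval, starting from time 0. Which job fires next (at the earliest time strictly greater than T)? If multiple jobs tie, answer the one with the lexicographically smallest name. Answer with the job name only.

Answer: job_A

Derivation:
Op 1: register job_B */4 -> active={job_B:*/4}
Op 2: unregister job_B -> active={}
Op 3: register job_A */2 -> active={job_A:*/2}
Op 4: unregister job_A -> active={}
Op 5: register job_C */7 -> active={job_C:*/7}
Op 6: unregister job_C -> active={}
Op 7: register job_A */9 -> active={job_A:*/9}
Op 8: register job_C */8 -> active={job_A:*/9, job_C:*/8}
Op 9: register job_C */16 -> active={job_A:*/9, job_C:*/16}
Op 10: register job_A */17 -> active={job_A:*/17, job_C:*/16}
Op 11: register job_A */5 -> active={job_A:*/5, job_C:*/16}
  job_A: interval 5, next fire after T=212 is 215
  job_C: interval 16, next fire after T=212 is 224
Earliest = 215, winner (lex tiebreak) = job_A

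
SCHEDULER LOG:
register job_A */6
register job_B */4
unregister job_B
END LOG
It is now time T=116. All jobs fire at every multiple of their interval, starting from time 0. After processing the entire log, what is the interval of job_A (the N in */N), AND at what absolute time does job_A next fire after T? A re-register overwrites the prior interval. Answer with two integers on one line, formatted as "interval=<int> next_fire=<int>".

Answer: interval=6 next_fire=120

Derivation:
Op 1: register job_A */6 -> active={job_A:*/6}
Op 2: register job_B */4 -> active={job_A:*/6, job_B:*/4}
Op 3: unregister job_B -> active={job_A:*/6}
Final interval of job_A = 6
Next fire of job_A after T=116: (116//6+1)*6 = 120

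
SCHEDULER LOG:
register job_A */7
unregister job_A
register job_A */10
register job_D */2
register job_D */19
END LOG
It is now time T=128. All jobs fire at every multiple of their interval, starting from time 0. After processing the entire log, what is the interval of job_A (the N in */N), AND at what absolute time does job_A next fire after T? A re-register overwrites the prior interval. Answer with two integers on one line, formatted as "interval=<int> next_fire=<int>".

Op 1: register job_A */7 -> active={job_A:*/7}
Op 2: unregister job_A -> active={}
Op 3: register job_A */10 -> active={job_A:*/10}
Op 4: register job_D */2 -> active={job_A:*/10, job_D:*/2}
Op 5: register job_D */19 -> active={job_A:*/10, job_D:*/19}
Final interval of job_A = 10
Next fire of job_A after T=128: (128//10+1)*10 = 130

Answer: interval=10 next_fire=130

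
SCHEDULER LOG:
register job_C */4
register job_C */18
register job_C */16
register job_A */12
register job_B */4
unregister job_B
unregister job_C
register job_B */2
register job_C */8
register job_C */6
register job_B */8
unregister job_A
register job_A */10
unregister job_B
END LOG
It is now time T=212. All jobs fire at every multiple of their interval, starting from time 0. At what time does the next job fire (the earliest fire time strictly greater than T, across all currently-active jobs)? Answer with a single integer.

Op 1: register job_C */4 -> active={job_C:*/4}
Op 2: register job_C */18 -> active={job_C:*/18}
Op 3: register job_C */16 -> active={job_C:*/16}
Op 4: register job_A */12 -> active={job_A:*/12, job_C:*/16}
Op 5: register job_B */4 -> active={job_A:*/12, job_B:*/4, job_C:*/16}
Op 6: unregister job_B -> active={job_A:*/12, job_C:*/16}
Op 7: unregister job_C -> active={job_A:*/12}
Op 8: register job_B */2 -> active={job_A:*/12, job_B:*/2}
Op 9: register job_C */8 -> active={job_A:*/12, job_B:*/2, job_C:*/8}
Op 10: register job_C */6 -> active={job_A:*/12, job_B:*/2, job_C:*/6}
Op 11: register job_B */8 -> active={job_A:*/12, job_B:*/8, job_C:*/6}
Op 12: unregister job_A -> active={job_B:*/8, job_C:*/6}
Op 13: register job_A */10 -> active={job_A:*/10, job_B:*/8, job_C:*/6}
Op 14: unregister job_B -> active={job_A:*/10, job_C:*/6}
  job_A: interval 10, next fire after T=212 is 220
  job_C: interval 6, next fire after T=212 is 216
Earliest fire time = 216 (job job_C)

Answer: 216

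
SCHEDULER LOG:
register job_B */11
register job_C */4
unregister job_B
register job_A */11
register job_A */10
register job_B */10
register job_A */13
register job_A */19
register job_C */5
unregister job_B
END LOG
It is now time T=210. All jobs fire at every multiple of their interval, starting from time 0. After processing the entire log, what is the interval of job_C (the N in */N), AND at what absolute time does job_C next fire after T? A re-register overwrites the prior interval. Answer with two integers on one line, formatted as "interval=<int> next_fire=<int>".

Answer: interval=5 next_fire=215

Derivation:
Op 1: register job_B */11 -> active={job_B:*/11}
Op 2: register job_C */4 -> active={job_B:*/11, job_C:*/4}
Op 3: unregister job_B -> active={job_C:*/4}
Op 4: register job_A */11 -> active={job_A:*/11, job_C:*/4}
Op 5: register job_A */10 -> active={job_A:*/10, job_C:*/4}
Op 6: register job_B */10 -> active={job_A:*/10, job_B:*/10, job_C:*/4}
Op 7: register job_A */13 -> active={job_A:*/13, job_B:*/10, job_C:*/4}
Op 8: register job_A */19 -> active={job_A:*/19, job_B:*/10, job_C:*/4}
Op 9: register job_C */5 -> active={job_A:*/19, job_B:*/10, job_C:*/5}
Op 10: unregister job_B -> active={job_A:*/19, job_C:*/5}
Final interval of job_C = 5
Next fire of job_C after T=210: (210//5+1)*5 = 215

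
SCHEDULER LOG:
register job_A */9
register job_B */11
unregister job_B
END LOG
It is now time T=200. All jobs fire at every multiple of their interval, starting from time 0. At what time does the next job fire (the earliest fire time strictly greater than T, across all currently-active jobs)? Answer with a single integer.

Op 1: register job_A */9 -> active={job_A:*/9}
Op 2: register job_B */11 -> active={job_A:*/9, job_B:*/11}
Op 3: unregister job_B -> active={job_A:*/9}
  job_A: interval 9, next fire after T=200 is 207
Earliest fire time = 207 (job job_A)

Answer: 207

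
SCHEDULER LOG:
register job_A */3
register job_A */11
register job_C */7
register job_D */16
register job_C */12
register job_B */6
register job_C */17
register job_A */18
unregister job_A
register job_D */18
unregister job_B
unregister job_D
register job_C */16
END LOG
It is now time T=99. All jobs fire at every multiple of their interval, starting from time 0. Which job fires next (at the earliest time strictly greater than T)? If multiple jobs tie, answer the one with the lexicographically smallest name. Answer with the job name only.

Op 1: register job_A */3 -> active={job_A:*/3}
Op 2: register job_A */11 -> active={job_A:*/11}
Op 3: register job_C */7 -> active={job_A:*/11, job_C:*/7}
Op 4: register job_D */16 -> active={job_A:*/11, job_C:*/7, job_D:*/16}
Op 5: register job_C */12 -> active={job_A:*/11, job_C:*/12, job_D:*/16}
Op 6: register job_B */6 -> active={job_A:*/11, job_B:*/6, job_C:*/12, job_D:*/16}
Op 7: register job_C */17 -> active={job_A:*/11, job_B:*/6, job_C:*/17, job_D:*/16}
Op 8: register job_A */18 -> active={job_A:*/18, job_B:*/6, job_C:*/17, job_D:*/16}
Op 9: unregister job_A -> active={job_B:*/6, job_C:*/17, job_D:*/16}
Op 10: register job_D */18 -> active={job_B:*/6, job_C:*/17, job_D:*/18}
Op 11: unregister job_B -> active={job_C:*/17, job_D:*/18}
Op 12: unregister job_D -> active={job_C:*/17}
Op 13: register job_C */16 -> active={job_C:*/16}
  job_C: interval 16, next fire after T=99 is 112
Earliest = 112, winner (lex tiebreak) = job_C

Answer: job_C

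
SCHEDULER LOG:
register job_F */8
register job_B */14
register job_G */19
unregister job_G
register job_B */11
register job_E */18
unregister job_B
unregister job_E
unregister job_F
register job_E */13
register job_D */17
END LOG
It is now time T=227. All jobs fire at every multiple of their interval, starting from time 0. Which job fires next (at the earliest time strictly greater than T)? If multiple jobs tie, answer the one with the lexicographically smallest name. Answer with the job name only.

Op 1: register job_F */8 -> active={job_F:*/8}
Op 2: register job_B */14 -> active={job_B:*/14, job_F:*/8}
Op 3: register job_G */19 -> active={job_B:*/14, job_F:*/8, job_G:*/19}
Op 4: unregister job_G -> active={job_B:*/14, job_F:*/8}
Op 5: register job_B */11 -> active={job_B:*/11, job_F:*/8}
Op 6: register job_E */18 -> active={job_B:*/11, job_E:*/18, job_F:*/8}
Op 7: unregister job_B -> active={job_E:*/18, job_F:*/8}
Op 8: unregister job_E -> active={job_F:*/8}
Op 9: unregister job_F -> active={}
Op 10: register job_E */13 -> active={job_E:*/13}
Op 11: register job_D */17 -> active={job_D:*/17, job_E:*/13}
  job_D: interval 17, next fire after T=227 is 238
  job_E: interval 13, next fire after T=227 is 234
Earliest = 234, winner (lex tiebreak) = job_E

Answer: job_E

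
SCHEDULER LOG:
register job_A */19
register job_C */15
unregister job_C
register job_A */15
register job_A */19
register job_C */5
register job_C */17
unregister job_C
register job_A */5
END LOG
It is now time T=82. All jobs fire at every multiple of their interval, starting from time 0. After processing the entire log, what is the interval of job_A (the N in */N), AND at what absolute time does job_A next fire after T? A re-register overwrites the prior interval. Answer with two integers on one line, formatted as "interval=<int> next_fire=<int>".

Answer: interval=5 next_fire=85

Derivation:
Op 1: register job_A */19 -> active={job_A:*/19}
Op 2: register job_C */15 -> active={job_A:*/19, job_C:*/15}
Op 3: unregister job_C -> active={job_A:*/19}
Op 4: register job_A */15 -> active={job_A:*/15}
Op 5: register job_A */19 -> active={job_A:*/19}
Op 6: register job_C */5 -> active={job_A:*/19, job_C:*/5}
Op 7: register job_C */17 -> active={job_A:*/19, job_C:*/17}
Op 8: unregister job_C -> active={job_A:*/19}
Op 9: register job_A */5 -> active={job_A:*/5}
Final interval of job_A = 5
Next fire of job_A after T=82: (82//5+1)*5 = 85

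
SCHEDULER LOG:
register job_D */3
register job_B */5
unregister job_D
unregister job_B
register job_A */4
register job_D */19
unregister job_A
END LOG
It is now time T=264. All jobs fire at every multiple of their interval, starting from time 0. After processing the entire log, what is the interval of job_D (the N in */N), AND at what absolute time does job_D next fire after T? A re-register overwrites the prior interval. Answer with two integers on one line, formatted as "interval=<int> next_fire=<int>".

Op 1: register job_D */3 -> active={job_D:*/3}
Op 2: register job_B */5 -> active={job_B:*/5, job_D:*/3}
Op 3: unregister job_D -> active={job_B:*/5}
Op 4: unregister job_B -> active={}
Op 5: register job_A */4 -> active={job_A:*/4}
Op 6: register job_D */19 -> active={job_A:*/4, job_D:*/19}
Op 7: unregister job_A -> active={job_D:*/19}
Final interval of job_D = 19
Next fire of job_D after T=264: (264//19+1)*19 = 266

Answer: interval=19 next_fire=266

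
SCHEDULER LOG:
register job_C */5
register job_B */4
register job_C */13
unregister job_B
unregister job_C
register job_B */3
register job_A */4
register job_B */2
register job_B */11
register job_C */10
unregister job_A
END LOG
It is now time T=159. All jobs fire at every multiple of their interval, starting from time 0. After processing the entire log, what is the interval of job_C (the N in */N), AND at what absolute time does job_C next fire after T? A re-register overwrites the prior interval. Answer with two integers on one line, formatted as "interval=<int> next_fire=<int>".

Op 1: register job_C */5 -> active={job_C:*/5}
Op 2: register job_B */4 -> active={job_B:*/4, job_C:*/5}
Op 3: register job_C */13 -> active={job_B:*/4, job_C:*/13}
Op 4: unregister job_B -> active={job_C:*/13}
Op 5: unregister job_C -> active={}
Op 6: register job_B */3 -> active={job_B:*/3}
Op 7: register job_A */4 -> active={job_A:*/4, job_B:*/3}
Op 8: register job_B */2 -> active={job_A:*/4, job_B:*/2}
Op 9: register job_B */11 -> active={job_A:*/4, job_B:*/11}
Op 10: register job_C */10 -> active={job_A:*/4, job_B:*/11, job_C:*/10}
Op 11: unregister job_A -> active={job_B:*/11, job_C:*/10}
Final interval of job_C = 10
Next fire of job_C after T=159: (159//10+1)*10 = 160

Answer: interval=10 next_fire=160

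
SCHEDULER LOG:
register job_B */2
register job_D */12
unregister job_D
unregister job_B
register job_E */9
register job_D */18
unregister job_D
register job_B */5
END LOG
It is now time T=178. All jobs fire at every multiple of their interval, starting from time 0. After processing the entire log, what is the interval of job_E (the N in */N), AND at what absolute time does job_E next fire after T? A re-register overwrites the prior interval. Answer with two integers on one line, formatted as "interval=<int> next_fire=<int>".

Answer: interval=9 next_fire=180

Derivation:
Op 1: register job_B */2 -> active={job_B:*/2}
Op 2: register job_D */12 -> active={job_B:*/2, job_D:*/12}
Op 3: unregister job_D -> active={job_B:*/2}
Op 4: unregister job_B -> active={}
Op 5: register job_E */9 -> active={job_E:*/9}
Op 6: register job_D */18 -> active={job_D:*/18, job_E:*/9}
Op 7: unregister job_D -> active={job_E:*/9}
Op 8: register job_B */5 -> active={job_B:*/5, job_E:*/9}
Final interval of job_E = 9
Next fire of job_E after T=178: (178//9+1)*9 = 180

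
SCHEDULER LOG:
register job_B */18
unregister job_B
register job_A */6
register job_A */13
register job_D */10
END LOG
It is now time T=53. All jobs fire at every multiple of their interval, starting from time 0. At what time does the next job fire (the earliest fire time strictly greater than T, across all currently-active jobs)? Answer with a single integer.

Op 1: register job_B */18 -> active={job_B:*/18}
Op 2: unregister job_B -> active={}
Op 3: register job_A */6 -> active={job_A:*/6}
Op 4: register job_A */13 -> active={job_A:*/13}
Op 5: register job_D */10 -> active={job_A:*/13, job_D:*/10}
  job_A: interval 13, next fire after T=53 is 65
  job_D: interval 10, next fire after T=53 is 60
Earliest fire time = 60 (job job_D)

Answer: 60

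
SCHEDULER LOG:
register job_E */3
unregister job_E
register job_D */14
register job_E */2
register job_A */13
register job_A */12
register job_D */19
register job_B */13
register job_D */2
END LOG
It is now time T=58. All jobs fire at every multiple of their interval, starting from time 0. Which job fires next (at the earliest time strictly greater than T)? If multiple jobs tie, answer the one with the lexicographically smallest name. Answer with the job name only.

Op 1: register job_E */3 -> active={job_E:*/3}
Op 2: unregister job_E -> active={}
Op 3: register job_D */14 -> active={job_D:*/14}
Op 4: register job_E */2 -> active={job_D:*/14, job_E:*/2}
Op 5: register job_A */13 -> active={job_A:*/13, job_D:*/14, job_E:*/2}
Op 6: register job_A */12 -> active={job_A:*/12, job_D:*/14, job_E:*/2}
Op 7: register job_D */19 -> active={job_A:*/12, job_D:*/19, job_E:*/2}
Op 8: register job_B */13 -> active={job_A:*/12, job_B:*/13, job_D:*/19, job_E:*/2}
Op 9: register job_D */2 -> active={job_A:*/12, job_B:*/13, job_D:*/2, job_E:*/2}
  job_A: interval 12, next fire after T=58 is 60
  job_B: interval 13, next fire after T=58 is 65
  job_D: interval 2, next fire after T=58 is 60
  job_E: interval 2, next fire after T=58 is 60
Earliest = 60, winner (lex tiebreak) = job_A

Answer: job_A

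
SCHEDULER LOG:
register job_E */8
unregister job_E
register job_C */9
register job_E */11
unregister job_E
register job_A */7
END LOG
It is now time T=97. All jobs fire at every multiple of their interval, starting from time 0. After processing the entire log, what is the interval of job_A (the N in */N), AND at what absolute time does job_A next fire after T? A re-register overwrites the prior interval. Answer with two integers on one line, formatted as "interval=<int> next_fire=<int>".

Answer: interval=7 next_fire=98

Derivation:
Op 1: register job_E */8 -> active={job_E:*/8}
Op 2: unregister job_E -> active={}
Op 3: register job_C */9 -> active={job_C:*/9}
Op 4: register job_E */11 -> active={job_C:*/9, job_E:*/11}
Op 5: unregister job_E -> active={job_C:*/9}
Op 6: register job_A */7 -> active={job_A:*/7, job_C:*/9}
Final interval of job_A = 7
Next fire of job_A after T=97: (97//7+1)*7 = 98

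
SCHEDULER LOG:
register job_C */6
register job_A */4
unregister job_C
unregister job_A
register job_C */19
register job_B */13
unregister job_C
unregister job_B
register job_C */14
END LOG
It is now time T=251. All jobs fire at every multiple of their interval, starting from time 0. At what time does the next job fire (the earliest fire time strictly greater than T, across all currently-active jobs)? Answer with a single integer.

Op 1: register job_C */6 -> active={job_C:*/6}
Op 2: register job_A */4 -> active={job_A:*/4, job_C:*/6}
Op 3: unregister job_C -> active={job_A:*/4}
Op 4: unregister job_A -> active={}
Op 5: register job_C */19 -> active={job_C:*/19}
Op 6: register job_B */13 -> active={job_B:*/13, job_C:*/19}
Op 7: unregister job_C -> active={job_B:*/13}
Op 8: unregister job_B -> active={}
Op 9: register job_C */14 -> active={job_C:*/14}
  job_C: interval 14, next fire after T=251 is 252
Earliest fire time = 252 (job job_C)

Answer: 252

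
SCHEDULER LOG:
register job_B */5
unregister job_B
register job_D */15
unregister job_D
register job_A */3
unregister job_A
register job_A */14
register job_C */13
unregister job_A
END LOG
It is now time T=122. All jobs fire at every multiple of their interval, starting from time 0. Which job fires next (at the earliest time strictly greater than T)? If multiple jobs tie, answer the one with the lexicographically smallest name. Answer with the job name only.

Answer: job_C

Derivation:
Op 1: register job_B */5 -> active={job_B:*/5}
Op 2: unregister job_B -> active={}
Op 3: register job_D */15 -> active={job_D:*/15}
Op 4: unregister job_D -> active={}
Op 5: register job_A */3 -> active={job_A:*/3}
Op 6: unregister job_A -> active={}
Op 7: register job_A */14 -> active={job_A:*/14}
Op 8: register job_C */13 -> active={job_A:*/14, job_C:*/13}
Op 9: unregister job_A -> active={job_C:*/13}
  job_C: interval 13, next fire after T=122 is 130
Earliest = 130, winner (lex tiebreak) = job_C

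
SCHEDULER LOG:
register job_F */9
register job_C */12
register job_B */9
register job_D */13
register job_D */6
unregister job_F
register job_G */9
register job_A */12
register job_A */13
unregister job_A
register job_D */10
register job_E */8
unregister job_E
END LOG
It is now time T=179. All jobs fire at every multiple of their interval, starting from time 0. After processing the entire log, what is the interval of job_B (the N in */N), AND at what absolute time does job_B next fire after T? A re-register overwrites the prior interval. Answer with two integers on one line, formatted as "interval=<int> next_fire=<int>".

Op 1: register job_F */9 -> active={job_F:*/9}
Op 2: register job_C */12 -> active={job_C:*/12, job_F:*/9}
Op 3: register job_B */9 -> active={job_B:*/9, job_C:*/12, job_F:*/9}
Op 4: register job_D */13 -> active={job_B:*/9, job_C:*/12, job_D:*/13, job_F:*/9}
Op 5: register job_D */6 -> active={job_B:*/9, job_C:*/12, job_D:*/6, job_F:*/9}
Op 6: unregister job_F -> active={job_B:*/9, job_C:*/12, job_D:*/6}
Op 7: register job_G */9 -> active={job_B:*/9, job_C:*/12, job_D:*/6, job_G:*/9}
Op 8: register job_A */12 -> active={job_A:*/12, job_B:*/9, job_C:*/12, job_D:*/6, job_G:*/9}
Op 9: register job_A */13 -> active={job_A:*/13, job_B:*/9, job_C:*/12, job_D:*/6, job_G:*/9}
Op 10: unregister job_A -> active={job_B:*/9, job_C:*/12, job_D:*/6, job_G:*/9}
Op 11: register job_D */10 -> active={job_B:*/9, job_C:*/12, job_D:*/10, job_G:*/9}
Op 12: register job_E */8 -> active={job_B:*/9, job_C:*/12, job_D:*/10, job_E:*/8, job_G:*/9}
Op 13: unregister job_E -> active={job_B:*/9, job_C:*/12, job_D:*/10, job_G:*/9}
Final interval of job_B = 9
Next fire of job_B after T=179: (179//9+1)*9 = 180

Answer: interval=9 next_fire=180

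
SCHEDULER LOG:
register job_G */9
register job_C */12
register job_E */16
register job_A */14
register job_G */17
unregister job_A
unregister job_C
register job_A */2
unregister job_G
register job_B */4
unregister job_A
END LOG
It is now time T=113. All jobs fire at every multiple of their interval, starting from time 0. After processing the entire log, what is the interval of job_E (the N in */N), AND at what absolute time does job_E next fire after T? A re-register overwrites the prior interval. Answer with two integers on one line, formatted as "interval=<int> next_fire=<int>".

Answer: interval=16 next_fire=128

Derivation:
Op 1: register job_G */9 -> active={job_G:*/9}
Op 2: register job_C */12 -> active={job_C:*/12, job_G:*/9}
Op 3: register job_E */16 -> active={job_C:*/12, job_E:*/16, job_G:*/9}
Op 4: register job_A */14 -> active={job_A:*/14, job_C:*/12, job_E:*/16, job_G:*/9}
Op 5: register job_G */17 -> active={job_A:*/14, job_C:*/12, job_E:*/16, job_G:*/17}
Op 6: unregister job_A -> active={job_C:*/12, job_E:*/16, job_G:*/17}
Op 7: unregister job_C -> active={job_E:*/16, job_G:*/17}
Op 8: register job_A */2 -> active={job_A:*/2, job_E:*/16, job_G:*/17}
Op 9: unregister job_G -> active={job_A:*/2, job_E:*/16}
Op 10: register job_B */4 -> active={job_A:*/2, job_B:*/4, job_E:*/16}
Op 11: unregister job_A -> active={job_B:*/4, job_E:*/16}
Final interval of job_E = 16
Next fire of job_E after T=113: (113//16+1)*16 = 128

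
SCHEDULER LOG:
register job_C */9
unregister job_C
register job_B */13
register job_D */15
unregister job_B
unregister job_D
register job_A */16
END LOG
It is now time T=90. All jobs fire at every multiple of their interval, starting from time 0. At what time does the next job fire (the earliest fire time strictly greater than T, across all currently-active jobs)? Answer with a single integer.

Answer: 96

Derivation:
Op 1: register job_C */9 -> active={job_C:*/9}
Op 2: unregister job_C -> active={}
Op 3: register job_B */13 -> active={job_B:*/13}
Op 4: register job_D */15 -> active={job_B:*/13, job_D:*/15}
Op 5: unregister job_B -> active={job_D:*/15}
Op 6: unregister job_D -> active={}
Op 7: register job_A */16 -> active={job_A:*/16}
  job_A: interval 16, next fire after T=90 is 96
Earliest fire time = 96 (job job_A)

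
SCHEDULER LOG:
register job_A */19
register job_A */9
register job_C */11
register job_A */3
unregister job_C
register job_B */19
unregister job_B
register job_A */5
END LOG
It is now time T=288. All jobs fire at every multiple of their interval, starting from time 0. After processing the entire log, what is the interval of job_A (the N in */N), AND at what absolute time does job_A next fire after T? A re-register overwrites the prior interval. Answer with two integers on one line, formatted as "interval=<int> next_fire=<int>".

Answer: interval=5 next_fire=290

Derivation:
Op 1: register job_A */19 -> active={job_A:*/19}
Op 2: register job_A */9 -> active={job_A:*/9}
Op 3: register job_C */11 -> active={job_A:*/9, job_C:*/11}
Op 4: register job_A */3 -> active={job_A:*/3, job_C:*/11}
Op 5: unregister job_C -> active={job_A:*/3}
Op 6: register job_B */19 -> active={job_A:*/3, job_B:*/19}
Op 7: unregister job_B -> active={job_A:*/3}
Op 8: register job_A */5 -> active={job_A:*/5}
Final interval of job_A = 5
Next fire of job_A after T=288: (288//5+1)*5 = 290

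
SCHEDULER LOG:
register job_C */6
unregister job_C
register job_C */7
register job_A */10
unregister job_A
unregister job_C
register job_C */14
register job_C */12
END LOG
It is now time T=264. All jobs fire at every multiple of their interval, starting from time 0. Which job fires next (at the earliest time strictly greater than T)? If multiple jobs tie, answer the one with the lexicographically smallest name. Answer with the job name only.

Answer: job_C

Derivation:
Op 1: register job_C */6 -> active={job_C:*/6}
Op 2: unregister job_C -> active={}
Op 3: register job_C */7 -> active={job_C:*/7}
Op 4: register job_A */10 -> active={job_A:*/10, job_C:*/7}
Op 5: unregister job_A -> active={job_C:*/7}
Op 6: unregister job_C -> active={}
Op 7: register job_C */14 -> active={job_C:*/14}
Op 8: register job_C */12 -> active={job_C:*/12}
  job_C: interval 12, next fire after T=264 is 276
Earliest = 276, winner (lex tiebreak) = job_C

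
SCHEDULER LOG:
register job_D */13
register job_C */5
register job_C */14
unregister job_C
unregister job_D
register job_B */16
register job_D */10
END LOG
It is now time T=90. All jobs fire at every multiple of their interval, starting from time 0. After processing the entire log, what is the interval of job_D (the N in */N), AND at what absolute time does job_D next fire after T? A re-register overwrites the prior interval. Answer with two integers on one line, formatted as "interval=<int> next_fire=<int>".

Answer: interval=10 next_fire=100

Derivation:
Op 1: register job_D */13 -> active={job_D:*/13}
Op 2: register job_C */5 -> active={job_C:*/5, job_D:*/13}
Op 3: register job_C */14 -> active={job_C:*/14, job_D:*/13}
Op 4: unregister job_C -> active={job_D:*/13}
Op 5: unregister job_D -> active={}
Op 6: register job_B */16 -> active={job_B:*/16}
Op 7: register job_D */10 -> active={job_B:*/16, job_D:*/10}
Final interval of job_D = 10
Next fire of job_D after T=90: (90//10+1)*10 = 100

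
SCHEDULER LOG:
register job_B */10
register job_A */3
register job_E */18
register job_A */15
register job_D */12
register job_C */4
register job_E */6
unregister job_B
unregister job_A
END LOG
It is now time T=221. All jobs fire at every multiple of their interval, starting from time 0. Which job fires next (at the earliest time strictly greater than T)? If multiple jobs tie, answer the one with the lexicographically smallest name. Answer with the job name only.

Op 1: register job_B */10 -> active={job_B:*/10}
Op 2: register job_A */3 -> active={job_A:*/3, job_B:*/10}
Op 3: register job_E */18 -> active={job_A:*/3, job_B:*/10, job_E:*/18}
Op 4: register job_A */15 -> active={job_A:*/15, job_B:*/10, job_E:*/18}
Op 5: register job_D */12 -> active={job_A:*/15, job_B:*/10, job_D:*/12, job_E:*/18}
Op 6: register job_C */4 -> active={job_A:*/15, job_B:*/10, job_C:*/4, job_D:*/12, job_E:*/18}
Op 7: register job_E */6 -> active={job_A:*/15, job_B:*/10, job_C:*/4, job_D:*/12, job_E:*/6}
Op 8: unregister job_B -> active={job_A:*/15, job_C:*/4, job_D:*/12, job_E:*/6}
Op 9: unregister job_A -> active={job_C:*/4, job_D:*/12, job_E:*/6}
  job_C: interval 4, next fire after T=221 is 224
  job_D: interval 12, next fire after T=221 is 228
  job_E: interval 6, next fire after T=221 is 222
Earliest = 222, winner (lex tiebreak) = job_E

Answer: job_E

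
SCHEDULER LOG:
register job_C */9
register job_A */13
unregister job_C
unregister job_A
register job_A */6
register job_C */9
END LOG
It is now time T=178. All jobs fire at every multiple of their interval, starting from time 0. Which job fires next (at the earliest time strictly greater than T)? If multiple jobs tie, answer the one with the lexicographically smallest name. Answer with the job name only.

Op 1: register job_C */9 -> active={job_C:*/9}
Op 2: register job_A */13 -> active={job_A:*/13, job_C:*/9}
Op 3: unregister job_C -> active={job_A:*/13}
Op 4: unregister job_A -> active={}
Op 5: register job_A */6 -> active={job_A:*/6}
Op 6: register job_C */9 -> active={job_A:*/6, job_C:*/9}
  job_A: interval 6, next fire after T=178 is 180
  job_C: interval 9, next fire after T=178 is 180
Earliest = 180, winner (lex tiebreak) = job_A

Answer: job_A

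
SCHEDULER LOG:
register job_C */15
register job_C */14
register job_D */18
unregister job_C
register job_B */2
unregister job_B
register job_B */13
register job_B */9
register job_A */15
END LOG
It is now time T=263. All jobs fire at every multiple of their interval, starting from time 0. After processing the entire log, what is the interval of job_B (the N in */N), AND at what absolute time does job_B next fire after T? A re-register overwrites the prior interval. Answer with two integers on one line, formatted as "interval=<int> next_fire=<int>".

Op 1: register job_C */15 -> active={job_C:*/15}
Op 2: register job_C */14 -> active={job_C:*/14}
Op 3: register job_D */18 -> active={job_C:*/14, job_D:*/18}
Op 4: unregister job_C -> active={job_D:*/18}
Op 5: register job_B */2 -> active={job_B:*/2, job_D:*/18}
Op 6: unregister job_B -> active={job_D:*/18}
Op 7: register job_B */13 -> active={job_B:*/13, job_D:*/18}
Op 8: register job_B */9 -> active={job_B:*/9, job_D:*/18}
Op 9: register job_A */15 -> active={job_A:*/15, job_B:*/9, job_D:*/18}
Final interval of job_B = 9
Next fire of job_B after T=263: (263//9+1)*9 = 270

Answer: interval=9 next_fire=270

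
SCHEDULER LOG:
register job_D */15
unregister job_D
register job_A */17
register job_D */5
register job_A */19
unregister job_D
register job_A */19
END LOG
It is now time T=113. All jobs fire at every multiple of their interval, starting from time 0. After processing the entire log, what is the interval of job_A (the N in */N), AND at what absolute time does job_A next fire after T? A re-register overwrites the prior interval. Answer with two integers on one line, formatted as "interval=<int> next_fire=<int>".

Answer: interval=19 next_fire=114

Derivation:
Op 1: register job_D */15 -> active={job_D:*/15}
Op 2: unregister job_D -> active={}
Op 3: register job_A */17 -> active={job_A:*/17}
Op 4: register job_D */5 -> active={job_A:*/17, job_D:*/5}
Op 5: register job_A */19 -> active={job_A:*/19, job_D:*/5}
Op 6: unregister job_D -> active={job_A:*/19}
Op 7: register job_A */19 -> active={job_A:*/19}
Final interval of job_A = 19
Next fire of job_A after T=113: (113//19+1)*19 = 114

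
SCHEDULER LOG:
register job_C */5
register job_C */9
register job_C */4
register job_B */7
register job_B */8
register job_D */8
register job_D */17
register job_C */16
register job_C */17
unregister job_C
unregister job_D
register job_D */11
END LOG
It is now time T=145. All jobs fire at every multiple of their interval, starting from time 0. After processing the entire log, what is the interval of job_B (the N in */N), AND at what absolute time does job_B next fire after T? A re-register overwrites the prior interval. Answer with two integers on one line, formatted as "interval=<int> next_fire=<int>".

Answer: interval=8 next_fire=152

Derivation:
Op 1: register job_C */5 -> active={job_C:*/5}
Op 2: register job_C */9 -> active={job_C:*/9}
Op 3: register job_C */4 -> active={job_C:*/4}
Op 4: register job_B */7 -> active={job_B:*/7, job_C:*/4}
Op 5: register job_B */8 -> active={job_B:*/8, job_C:*/4}
Op 6: register job_D */8 -> active={job_B:*/8, job_C:*/4, job_D:*/8}
Op 7: register job_D */17 -> active={job_B:*/8, job_C:*/4, job_D:*/17}
Op 8: register job_C */16 -> active={job_B:*/8, job_C:*/16, job_D:*/17}
Op 9: register job_C */17 -> active={job_B:*/8, job_C:*/17, job_D:*/17}
Op 10: unregister job_C -> active={job_B:*/8, job_D:*/17}
Op 11: unregister job_D -> active={job_B:*/8}
Op 12: register job_D */11 -> active={job_B:*/8, job_D:*/11}
Final interval of job_B = 8
Next fire of job_B after T=145: (145//8+1)*8 = 152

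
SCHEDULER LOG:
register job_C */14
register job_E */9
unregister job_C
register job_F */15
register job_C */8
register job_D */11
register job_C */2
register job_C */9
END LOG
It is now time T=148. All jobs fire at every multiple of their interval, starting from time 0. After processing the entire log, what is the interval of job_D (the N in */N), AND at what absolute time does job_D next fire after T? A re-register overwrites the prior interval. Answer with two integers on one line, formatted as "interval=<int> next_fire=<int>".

Op 1: register job_C */14 -> active={job_C:*/14}
Op 2: register job_E */9 -> active={job_C:*/14, job_E:*/9}
Op 3: unregister job_C -> active={job_E:*/9}
Op 4: register job_F */15 -> active={job_E:*/9, job_F:*/15}
Op 5: register job_C */8 -> active={job_C:*/8, job_E:*/9, job_F:*/15}
Op 6: register job_D */11 -> active={job_C:*/8, job_D:*/11, job_E:*/9, job_F:*/15}
Op 7: register job_C */2 -> active={job_C:*/2, job_D:*/11, job_E:*/9, job_F:*/15}
Op 8: register job_C */9 -> active={job_C:*/9, job_D:*/11, job_E:*/9, job_F:*/15}
Final interval of job_D = 11
Next fire of job_D after T=148: (148//11+1)*11 = 154

Answer: interval=11 next_fire=154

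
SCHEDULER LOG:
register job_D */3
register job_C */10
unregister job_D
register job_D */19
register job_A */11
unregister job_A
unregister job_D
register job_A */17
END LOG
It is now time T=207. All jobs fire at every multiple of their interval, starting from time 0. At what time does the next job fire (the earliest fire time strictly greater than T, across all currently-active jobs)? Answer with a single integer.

Answer: 210

Derivation:
Op 1: register job_D */3 -> active={job_D:*/3}
Op 2: register job_C */10 -> active={job_C:*/10, job_D:*/3}
Op 3: unregister job_D -> active={job_C:*/10}
Op 4: register job_D */19 -> active={job_C:*/10, job_D:*/19}
Op 5: register job_A */11 -> active={job_A:*/11, job_C:*/10, job_D:*/19}
Op 6: unregister job_A -> active={job_C:*/10, job_D:*/19}
Op 7: unregister job_D -> active={job_C:*/10}
Op 8: register job_A */17 -> active={job_A:*/17, job_C:*/10}
  job_A: interval 17, next fire after T=207 is 221
  job_C: interval 10, next fire after T=207 is 210
Earliest fire time = 210 (job job_C)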